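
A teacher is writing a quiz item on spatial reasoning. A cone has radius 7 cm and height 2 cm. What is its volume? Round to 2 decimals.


Shape: cone
Radius r = 7 cm, Height h = 2 cm
Formula: V = (1/3) * pi * r^2 * h
r^2 = 49
pi * r^2 * h = pi * 49 * 2 = 98 * pi
V = 98 * pi / 3
V = 102.63
102.63 cm^3


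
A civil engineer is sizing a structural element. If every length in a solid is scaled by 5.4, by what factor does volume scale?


Linear scale factor k = 5.4
Rule: under a linear scaling by k, volumes scale by k^3.
k^3 = 5.4 * 5.4 * 5.4
k^3 = 29.16 * 5.4
k^3 = 157.464
Volume scales by a factor of 157.464.
157.464 (dimensionless)


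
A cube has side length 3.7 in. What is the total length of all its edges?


Shape: cube
Side s = 3.7 in
A cube has 12 edges, all equal.
Formula: total edge length = 12 * s
Total = 12 * 3.7
Total = 44.4
44.4 in


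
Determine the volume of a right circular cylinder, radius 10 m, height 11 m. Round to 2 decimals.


Shape: cylinder
Radius r = 10 m, Height h = 11 m
Formula: V = pi * r^2 * h
r^2 = 100
V = pi * 100 * 11
V = 1100 * pi
V = 3455.75
3455.75 m^3


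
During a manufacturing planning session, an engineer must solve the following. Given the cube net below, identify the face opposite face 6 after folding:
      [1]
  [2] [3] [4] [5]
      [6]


Net: cross layout. Take square 3 as the base (bottom).
Fold the four squares in the horizontal row up around 3: 2 -> left, 4 -> right, 5 wraps to the top.
Fold 1 and 6 up from 3: 1 -> back, 6 -> front.
Opposite pairs are therefore: (1, 6), (2, 4), (3, 5).
Face 6 is opposite face 1.
face 1


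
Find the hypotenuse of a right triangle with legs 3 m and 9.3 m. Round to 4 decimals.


Shape: right triangle
Legs a = 3 m, b = 9.3 m
Formula: c = sqrt(a^2 + b^2)
a^2 = 9, b^2 = 86.49
a^2 + b^2 = 95.49
c = sqrt(95.49)
c = 9.7719
9.7719 m


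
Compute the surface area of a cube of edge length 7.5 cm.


Shape: cube
Side s = 7.5 cm
A cube has 6 square faces.
Formula: SA = 6 * s^2
s^2 = 56.25
SA = 6 * 56.25
SA = 337.5
337.5 cm^2


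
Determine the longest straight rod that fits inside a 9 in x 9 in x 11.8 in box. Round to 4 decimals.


Shape: rectangular box (space diagonal)
l = 9 in, w = 9 in, h = 11.8 in
Visualize: the diagonal of the base, then a right triangle with that diagonal and the height.
Formula: d = sqrt(l^2 + w^2 + h^2)
l^2 + w^2 + h^2 = 81 + 81 + 139.24 = 301.24
d = sqrt(301.24)
d = 17.3563
17.3563 in


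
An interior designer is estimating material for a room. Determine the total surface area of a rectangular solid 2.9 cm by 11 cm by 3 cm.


Shape: rectangular prism
l = 2.9 cm, w = 11 cm, h = 3 cm
Formula: SA = 2(lw + lh + wh)
lw = 31.9, lh = 8.7, wh = 33
lw + lh + wh = 73.6
SA = 2 * 73.6
SA = 147.2
147.2 cm^2


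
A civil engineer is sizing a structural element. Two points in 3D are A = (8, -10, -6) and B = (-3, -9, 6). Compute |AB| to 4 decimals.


3D distance between two points
P1 = (8, -10, -6), P2 = (-3, -9, 6)
Formula: d = sqrt((x2-x1)^2 + (y2-y1)^2 + (z2-z1)^2)
dx = -3 - 8 = -11
dy = -9 - -10 = 1
dz = 6 - -6 = 12
dx^2 + dy^2 + dz^2 = 121 + 1 + 144 = 266
d = sqrt(266)
d = 16.3095
16.3095 units


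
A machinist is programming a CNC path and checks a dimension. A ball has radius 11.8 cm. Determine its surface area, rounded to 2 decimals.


Shape: sphere
Radius r = 11.8 cm
Formula: SA = 4 * pi * r^2
r^2 = 139.24
SA = 4 * pi * 139.24
SA = 556.96 * pi
SA = 1749.74
1749.74 cm^2


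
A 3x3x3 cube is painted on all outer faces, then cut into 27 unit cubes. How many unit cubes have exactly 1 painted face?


Large cube: 3 x 3 x 3, cut into unit cubes.
n = 3, so n - 2 = 1
Cubes with 1 painted face lie in the interior of each face.
A cube has 6 faces; each contributes (n - 2)^2 = 1 such cubes.
Count = 6 * 1 = 6
6 unit cubes


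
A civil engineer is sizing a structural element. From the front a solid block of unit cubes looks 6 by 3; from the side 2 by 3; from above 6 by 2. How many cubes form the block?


Orthographic views of a solid rectangular block:
Front view 6 x 3 -> length = 6, height = 3
Side view 2 x 3 -> width = 2, height = 3 (consistent)
Top view 6 x 2 -> confirms length = 6, width = 2
The block is 6 x 2 x 3.
Total unit cubes = 6 * 2 * 3 = 36
36 unit cubes


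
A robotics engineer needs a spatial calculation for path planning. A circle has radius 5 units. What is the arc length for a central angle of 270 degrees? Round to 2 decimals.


Shape: circular arc
Radius r = 5 units, Angle = 270 degrees
Formula: L = (angle/360) * 2 * pi * r
2 * pi * r = 10 * pi
L = (270/360) * 10 * pi
L = 7.5 * pi
L = 23.56
23.56 units


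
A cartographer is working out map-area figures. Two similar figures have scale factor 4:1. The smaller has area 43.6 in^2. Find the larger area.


Linear scale factor k = 4
Original area = 43.6 in^2
Rule: under a linear scaling by k, areas scale by k^2.
k^2 = 4^2 = 16
New area = 43.6 * 16
New area = 697.6
697.6 in^2


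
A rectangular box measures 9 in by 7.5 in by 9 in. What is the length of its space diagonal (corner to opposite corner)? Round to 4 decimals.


Shape: rectangular box (space diagonal)
l = 9 in, w = 7.5 in, h = 9 in
Visualize: the diagonal of the base, then a right triangle with that diagonal and the height.
Formula: d = sqrt(l^2 + w^2 + h^2)
l^2 + w^2 + h^2 = 81 + 56.25 + 81 = 218.25
d = sqrt(218.25)
d = 14.7733
14.7733 in


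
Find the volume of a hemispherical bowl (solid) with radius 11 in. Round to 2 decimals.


Shape: hemisphere (half of a sphere)
Radius r = 11 in
Formula: V = (1/2) * (4/3) * pi * r^3 = (2/3) * pi * r^3
r^3 = 1331
(2/3) * 1331 = 887.333333
V = 887.333333 * pi
V = 2787.64
2787.64 in^3


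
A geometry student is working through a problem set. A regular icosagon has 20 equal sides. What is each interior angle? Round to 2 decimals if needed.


Shape: regular icosagon (20 sides)
Formula: interior angle = (n - 2) * 180 / n
(n - 2) = 18
(n - 2) * 180 = 3240
angle = 3240 / 20
angle = 162
162 degrees


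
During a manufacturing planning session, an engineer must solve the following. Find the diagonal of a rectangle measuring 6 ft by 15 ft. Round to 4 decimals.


Shape: rectangle (diagonal via Pythagoras)
Sides: 6 ft and 15 ft
Formula: d = sqrt(l^2 + w^2)
l^2 = 36, w^2 = 225
l^2 + w^2 = 261
d = sqrt(261)
d = 16.1555
16.1555 ft


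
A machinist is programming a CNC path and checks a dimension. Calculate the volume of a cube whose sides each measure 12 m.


Shape: cube
Side s = 12 m
Formula: V = s^3
V = 12 * 12 * 12
V = 144 * 12
V = 1728
1728 m^3


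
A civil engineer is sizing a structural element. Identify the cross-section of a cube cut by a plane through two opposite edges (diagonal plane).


Solid: cube
Cutting plane: through two opposite edges (diagonal plane)
Visualize the intersection of the plane with the solid's surface.
The boundary of the cut region is a rectangle.
rectangle


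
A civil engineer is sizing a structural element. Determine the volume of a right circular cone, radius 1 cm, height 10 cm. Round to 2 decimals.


Shape: cone
Radius r = 1 cm, Height h = 10 cm
Formula: V = (1/3) * pi * r^2 * h
r^2 = 1
pi * r^2 * h = pi * 1 * 10 = 10 * pi
V = 10 * pi / 3
V = 10.47
10.47 cm^3


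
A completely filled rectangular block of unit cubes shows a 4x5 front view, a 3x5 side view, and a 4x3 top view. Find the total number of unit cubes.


Orthographic views of a solid rectangular block:
Front view 4 x 5 -> length = 4, height = 5
Side view 3 x 5 -> width = 3, height = 5 (consistent)
Top view 4 x 3 -> confirms length = 4, width = 3
The block is 4 x 3 x 5.
Total unit cubes = 4 * 3 * 5 = 60
60 unit cubes


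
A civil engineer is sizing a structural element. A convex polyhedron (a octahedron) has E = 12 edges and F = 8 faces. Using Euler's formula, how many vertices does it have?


Polyhedron: octahedron
Euler's formula for convex polyhedra: V - E + F = 2
Given: E = 12 edges and F = 8 faces
Solve for V:
V = 2 + E - F = 2 + 12 - 8 = 6
6 vertices


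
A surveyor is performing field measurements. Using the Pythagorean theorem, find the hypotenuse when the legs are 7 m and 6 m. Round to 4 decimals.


Shape: right triangle
Legs a = 7 m, b = 6 m
Formula: c = sqrt(a^2 + b^2)
a^2 = 49, b^2 = 36
a^2 + b^2 = 85
c = sqrt(85)
c = 9.2195
9.2195 m


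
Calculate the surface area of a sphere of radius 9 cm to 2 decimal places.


Shape: sphere
Radius r = 9 cm
Formula: SA = 4 * pi * r^2
r^2 = 81
SA = 4 * pi * 81
SA = 324 * pi
SA = 1017.88
1017.88 cm^2


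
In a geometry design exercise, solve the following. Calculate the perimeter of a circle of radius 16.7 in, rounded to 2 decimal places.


Shape: circle
Radius r = 16.7 in
Formula: C = 2 * pi * r
C = 2 * pi * 16.7
C = 33.4 * pi
C = 104.93
104.93 in


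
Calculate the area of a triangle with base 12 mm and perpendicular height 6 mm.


Shape: triangle
Base b = 12 mm, Height h = 6 mm
Formula: A = (1/2) * b * h
A = 0.5 * 12 * 6
A = 0.5 * 72
A = 36
36 mm^2


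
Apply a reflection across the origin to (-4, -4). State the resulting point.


Transformation: reflection
Original point: (-4, -4)
Rule for reflection through the origin: (x, y) -> (-x, -y)
Apply: (-4, -4) -> (4, 4)
(4, 4)


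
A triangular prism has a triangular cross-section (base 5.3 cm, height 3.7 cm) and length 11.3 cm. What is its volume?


Shape: triangular prism
Triangle base = 5.3 cm, triangle height = 3.7 cm, prism length L = 11.3 cm
Formula: V = (1/2 * b * h_tri) * L
Cross-section area = 0.5 * 5.3 * 3.7 = 9.805
V = 9.805 * 11.3
V = 110.7965
110.7965 cm^3


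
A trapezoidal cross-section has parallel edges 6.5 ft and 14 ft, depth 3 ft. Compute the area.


Shape: trapezoid
Parallel sides a = 6.5 ft, b = 14 ft; Height h = 3 ft
Formula: A = (a + b) * h / 2
a + b = 6.5 + 14 = 20.5
A = 20.5 * 3 / 2
A = 61.5 / 2
A = 30.75
30.75 ft^2


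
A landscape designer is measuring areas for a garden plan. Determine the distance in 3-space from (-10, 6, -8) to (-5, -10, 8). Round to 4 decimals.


3D distance between two points
P1 = (-10, 6, -8), P2 = (-5, -10, 8)
Formula: d = sqrt((x2-x1)^2 + (y2-y1)^2 + (z2-z1)^2)
dx = -5 - -10 = 5
dy = -10 - 6 = -16
dz = 8 - -8 = 16
dx^2 + dy^2 + dz^2 = 25 + 256 + 256 = 537
d = sqrt(537)
d = 23.1733
23.1733 units


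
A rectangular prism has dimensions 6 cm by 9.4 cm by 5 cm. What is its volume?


Shape: rectangular prism
l = 6 cm, w = 9.4 cm, h = 5 cm
Formula: V = l * w * h
V = 6 * 9.4 * 5
V = 56.4 * 5
V = 282
282 cm^3


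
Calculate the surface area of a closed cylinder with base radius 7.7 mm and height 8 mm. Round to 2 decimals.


Shape: closed cylinder
Radius r = 7.7 mm, Height h = 8 mm
Formula: SA = 2*pi*r^2 + 2*pi*r*h = 2*pi*r*(r + h)
r + h = 15.7
2 * r * (r + h) = 2 * 7.7 * 15.7 = 241.78
SA = 241.78 * pi
SA = 759.57
759.57 mm^2


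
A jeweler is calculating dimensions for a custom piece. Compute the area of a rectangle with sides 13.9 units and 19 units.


Shape: rectangle
Length l = 13.9 units, Width w = 19 units
Formula: A = l * w
A = 13.9 * 19
A = 264.1
264.1 units^2


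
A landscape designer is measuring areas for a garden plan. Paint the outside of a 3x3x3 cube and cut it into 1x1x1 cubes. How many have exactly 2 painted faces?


Large cube: 3 x 3 x 3, cut into unit cubes.
n = 3, so n - 2 = 1
Cubes with 2 painted faces lie along the edges, excluding corners.
A cube has 12 edges; each contributes (n - 2) = 1 such cubes.
Count = 12 * 1 = 12
12 unit cubes


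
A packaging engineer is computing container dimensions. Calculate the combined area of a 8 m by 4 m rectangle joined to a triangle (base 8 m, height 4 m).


Composite shape: rectangle + triangle
Rectangle area = 8 * 4 = 32
Triangle area = 0.5 * 8 * 4 = 16
Total = 32 + 16
Total = 48
48 m^2


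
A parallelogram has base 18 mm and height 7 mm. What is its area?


Shape: parallelogram
Base b = 18 mm, Height h = 7 mm
Formula: A = b * h
A = 18 * 7
A = 126
126 mm^2


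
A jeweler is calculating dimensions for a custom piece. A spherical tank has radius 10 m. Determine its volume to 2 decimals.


Shape: sphere
Radius r = 10 m
Formula: V = (4/3) * pi * r^3
r^3 = 1000
(4/3) * 1000 = 1333.333333
V = 1333.333333 * pi
V = 4188.79
4188.79 m^3


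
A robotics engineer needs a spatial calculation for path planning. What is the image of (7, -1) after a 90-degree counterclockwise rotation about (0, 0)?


Transformation: rotation about the origin
Original point: (7, -1)
Rule for 90 deg counterclockwise: (x, y) -> (-y, x)
Apply: (7, -1) -> (1, 7)
(1, 7)


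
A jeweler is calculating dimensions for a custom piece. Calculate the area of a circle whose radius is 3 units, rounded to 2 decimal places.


Shape: circle
Radius r = 3 units
Formula: A = pi * r^2
r^2 = 3^2 = 9
A = pi * 9
A = 28.27
28.27 units^2


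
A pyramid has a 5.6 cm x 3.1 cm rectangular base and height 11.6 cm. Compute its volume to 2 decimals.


Shape: rectangular pyramid
Base: 5.6 cm x 3.1 cm, Height h = 11.6 cm
Formula: V = (1/3) * base_area * h
base_area = 5.6 * 3.1 = 17.36
base_area * h = 17.36 * 11.6 = 201.376
V = 201.376 / 3
V = 67.13
67.13 cm^3


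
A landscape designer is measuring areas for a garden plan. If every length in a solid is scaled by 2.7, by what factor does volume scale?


Linear scale factor k = 2.7
Rule: under a linear scaling by k, volumes scale by k^3.
k^3 = 2.7 * 2.7 * 2.7
k^3 = 7.29 * 2.7
k^3 = 19.683
Volume scales by a factor of 19.683.
19.683 (dimensionless)


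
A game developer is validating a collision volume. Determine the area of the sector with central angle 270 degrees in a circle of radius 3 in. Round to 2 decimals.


Shape: circular sector
Radius r = 3 in, Angle = 270 degrees
Formula: A = (angle/360) * pi * r^2
r^2 = 9
Fraction of circle = 270/360
A = (270/360) * pi * 9
A = 6.75 * pi
A = 21.21
21.21 in^2


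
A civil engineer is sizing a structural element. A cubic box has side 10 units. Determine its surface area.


Shape: cube
Side s = 10 units
A cube has 6 square faces.
Formula: SA = 6 * s^2
s^2 = 100
SA = 6 * 100
SA = 600
600 units^2


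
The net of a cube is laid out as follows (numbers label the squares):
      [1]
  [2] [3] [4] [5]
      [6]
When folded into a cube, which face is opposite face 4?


Net: cross layout. Take square 3 as the base (bottom).
Fold the four squares in the horizontal row up around 3: 2 -> left, 4 -> right, 5 wraps to the top.
Fold 1 and 6 up from 3: 1 -> back, 6 -> front.
Opposite pairs are therefore: (1, 6), (2, 4), (3, 5).
Face 4 is opposite face 2.
face 2


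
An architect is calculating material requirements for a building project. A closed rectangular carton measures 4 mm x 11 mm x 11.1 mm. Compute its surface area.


Shape: rectangular prism
l = 4 mm, w = 11 mm, h = 11.1 mm
Formula: SA = 2(lw + lh + wh)
lw = 44, lh = 44.4, wh = 122.1
lw + lh + wh = 210.5
SA = 2 * 210.5
SA = 421
421 mm^2


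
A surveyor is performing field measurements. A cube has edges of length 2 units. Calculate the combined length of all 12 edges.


Shape: cube
Side s = 2 units
A cube has 12 edges, all equal.
Formula: total edge length = 12 * s
Total = 12 * 2
Total = 24
24 units


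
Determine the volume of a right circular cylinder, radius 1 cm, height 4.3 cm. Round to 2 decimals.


Shape: cylinder
Radius r = 1 cm, Height h = 4.3 cm
Formula: V = pi * r^2 * h
r^2 = 1
V = pi * 1 * 4.3
V = 4.3 * pi
V = 13.51
13.51 cm^3


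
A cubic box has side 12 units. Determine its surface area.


Shape: cube
Side s = 12 units
A cube has 6 square faces.
Formula: SA = 6 * s^2
s^2 = 144
SA = 6 * 144
SA = 864
864 units^2


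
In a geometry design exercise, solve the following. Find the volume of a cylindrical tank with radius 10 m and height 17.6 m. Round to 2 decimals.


Shape: cylinder
Radius r = 10 m, Height h = 17.6 m
Formula: V = pi * r^2 * h
r^2 = 100
V = pi * 100 * 17.6
V = 1760 * pi
V = 5529.2
5529.2 m^3


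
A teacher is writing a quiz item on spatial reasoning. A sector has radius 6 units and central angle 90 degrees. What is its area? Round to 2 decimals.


Shape: circular sector
Radius r = 6 units, Angle = 90 degrees
Formula: A = (angle/360) * pi * r^2
r^2 = 36
Fraction of circle = 90/360
A = (90/360) * pi * 36
A = 9 * pi
A = 28.27
28.27 units^2


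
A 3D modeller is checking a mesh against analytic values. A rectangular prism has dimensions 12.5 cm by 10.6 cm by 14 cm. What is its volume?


Shape: rectangular prism
l = 12.5 cm, w = 10.6 cm, h = 14 cm
Formula: V = l * w * h
V = 12.5 * 10.6 * 14
V = 132.5 * 14
V = 1855
1855 cm^3


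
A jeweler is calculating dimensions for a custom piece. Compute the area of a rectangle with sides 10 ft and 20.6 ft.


Shape: rectangle
Length l = 10 ft, Width w = 20.6 ft
Formula: A = l * w
A = 10 * 20.6
A = 206
206 ft^2


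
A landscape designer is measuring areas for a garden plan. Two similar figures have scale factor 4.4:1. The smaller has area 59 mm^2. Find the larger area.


Linear scale factor k = 4.4
Original area = 59 mm^2
Rule: under a linear scaling by k, areas scale by k^2.
k^2 = 4.4^2 = 19.36
New area = 59 * 19.36
New area = 1142.24
1142.24 mm^2


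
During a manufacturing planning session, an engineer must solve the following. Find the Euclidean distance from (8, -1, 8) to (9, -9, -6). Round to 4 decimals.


3D distance between two points
P1 = (8, -1, 8), P2 = (9, -9, -6)
Formula: d = sqrt((x2-x1)^2 + (y2-y1)^2 + (z2-z1)^2)
dx = 9 - 8 = 1
dy = -9 - -1 = -8
dz = -6 - 8 = -14
dx^2 + dy^2 + dz^2 = 1 + 64 + 196 = 261
d = sqrt(261)
d = 16.1555
16.1555 units


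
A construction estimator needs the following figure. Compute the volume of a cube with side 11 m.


Shape: cube
Side s = 11 m
Formula: V = s^3
V = 11 * 11 * 11
V = 121 * 11
V = 1331
1331 m^3


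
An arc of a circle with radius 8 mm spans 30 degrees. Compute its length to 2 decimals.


Shape: circular arc
Radius r = 8 mm, Angle = 30 degrees
Formula: L = (angle/360) * 2 * pi * r
2 * pi * r = 16 * pi
L = (30/360) * 16 * pi
L = 1.333333 * pi
L = 4.19
4.19 mm


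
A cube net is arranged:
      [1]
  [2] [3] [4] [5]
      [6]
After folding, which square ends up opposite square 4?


Net: cross layout. Take square 3 as the base (bottom).
Fold the four squares in the horizontal row up around 3: 2 -> left, 4 -> right, 5 wraps to the top.
Fold 1 and 6 up from 3: 1 -> back, 6 -> front.
Opposite pairs are therefore: (1, 6), (2, 4), (3, 5).
Face 4 is opposite face 2.
face 2


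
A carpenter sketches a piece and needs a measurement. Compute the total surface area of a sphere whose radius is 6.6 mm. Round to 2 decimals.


Shape: sphere
Radius r = 6.6 mm
Formula: SA = 4 * pi * r^2
r^2 = 43.56
SA = 4 * pi * 43.56
SA = 174.24 * pi
SA = 547.39
547.39 mm^2


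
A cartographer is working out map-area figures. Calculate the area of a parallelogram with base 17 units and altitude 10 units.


Shape: parallelogram
Base b = 17 units, Height h = 10 units
Formula: A = b * h
A = 17 * 10
A = 170
170 units^2


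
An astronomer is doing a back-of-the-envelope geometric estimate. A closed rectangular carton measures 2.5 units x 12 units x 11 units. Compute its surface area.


Shape: rectangular prism
l = 2.5 units, w = 12 units, h = 11 units
Formula: SA = 2(lw + lh + wh)
lw = 30, lh = 27.5, wh = 132
lw + lh + wh = 189.5
SA = 2 * 189.5
SA = 379
379 units^2


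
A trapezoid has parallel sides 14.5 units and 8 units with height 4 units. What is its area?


Shape: trapezoid
Parallel sides a = 14.5 units, b = 8 units; Height h = 4 units
Formula: A = (a + b) * h / 2
a + b = 14.5 + 8 = 22.5
A = 22.5 * 4 / 2
A = 90 / 2
A = 45
45 units^2


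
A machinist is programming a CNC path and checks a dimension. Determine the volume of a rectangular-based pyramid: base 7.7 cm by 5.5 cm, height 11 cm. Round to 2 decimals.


Shape: rectangular pyramid
Base: 7.7 cm x 5.5 cm, Height h = 11 cm
Formula: V = (1/3) * base_area * h
base_area = 7.7 * 5.5 = 42.35
base_area * h = 42.35 * 11 = 465.85
V = 465.85 / 3
V = 155.28
155.28 cm^3


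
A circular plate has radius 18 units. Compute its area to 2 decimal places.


Shape: circle
Radius r = 18 units
Formula: A = pi * r^2
r^2 = 18^2 = 324
A = pi * 324
A = 1017.88
1017.88 units^2


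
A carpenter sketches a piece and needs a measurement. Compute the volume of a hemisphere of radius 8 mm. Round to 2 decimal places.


Shape: hemisphere (half of a sphere)
Radius r = 8 mm
Formula: V = (1/2) * (4/3) * pi * r^3 = (2/3) * pi * r^3
r^3 = 512
(2/3) * 512 = 341.333333
V = 341.333333 * pi
V = 1072.33
1072.33 mm^3


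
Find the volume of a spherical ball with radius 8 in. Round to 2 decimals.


Shape: sphere
Radius r = 8 in
Formula: V = (4/3) * pi * r^3
r^3 = 512
(4/3) * 512 = 682.666667
V = 682.666667 * pi
V = 2144.66
2144.66 in^3


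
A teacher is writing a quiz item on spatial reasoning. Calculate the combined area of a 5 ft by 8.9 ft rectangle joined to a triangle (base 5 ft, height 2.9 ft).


Composite shape: rectangle + triangle
Rectangle area = 5 * 8.9 = 44.5
Triangle area = 0.5 * 5 * 2.9 = 7.25
Total = 44.5 + 7.25
Total = 51.75
51.75 ft^2


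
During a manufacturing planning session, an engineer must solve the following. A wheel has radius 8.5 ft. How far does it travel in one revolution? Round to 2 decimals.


Shape: circle
Radius r = 8.5 ft
Formula: C = 2 * pi * r
C = 2 * pi * 8.5
C = 17 * pi
C = 53.41
53.41 ft


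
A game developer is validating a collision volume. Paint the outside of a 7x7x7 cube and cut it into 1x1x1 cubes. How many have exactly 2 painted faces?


Large cube: 7 x 7 x 7, cut into unit cubes.
n = 7, so n - 2 = 5
Cubes with 2 painted faces lie along the edges, excluding corners.
A cube has 12 edges; each contributes (n - 2) = 5 such cubes.
Count = 12 * 5 = 60
60 unit cubes


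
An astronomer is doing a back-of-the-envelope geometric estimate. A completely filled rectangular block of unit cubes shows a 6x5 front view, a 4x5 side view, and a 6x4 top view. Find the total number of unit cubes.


Orthographic views of a solid rectangular block:
Front view 6 x 5 -> length = 6, height = 5
Side view 4 x 5 -> width = 4, height = 5 (consistent)
Top view 6 x 4 -> confirms length = 6, width = 4
The block is 6 x 4 x 5.
Total unit cubes = 6 * 4 * 5 = 120
120 unit cubes


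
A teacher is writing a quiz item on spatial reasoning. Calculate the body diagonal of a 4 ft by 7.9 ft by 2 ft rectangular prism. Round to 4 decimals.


Shape: rectangular box (space diagonal)
l = 4 ft, w = 7.9 ft, h = 2 ft
Visualize: the diagonal of the base, then a right triangle with that diagonal and the height.
Formula: d = sqrt(l^2 + w^2 + h^2)
l^2 + w^2 + h^2 = 16 + 62.41 + 4 = 82.41
d = sqrt(82.41)
d = 9.078
9.078 ft


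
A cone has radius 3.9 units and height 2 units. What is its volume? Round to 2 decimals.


Shape: cone
Radius r = 3.9 units, Height h = 2 units
Formula: V = (1/3) * pi * r^2 * h
r^2 = 15.21
pi * r^2 * h = pi * 15.21 * 2 = 30.42 * pi
V = 30.42 * pi / 3
V = 31.86
31.86 units^3


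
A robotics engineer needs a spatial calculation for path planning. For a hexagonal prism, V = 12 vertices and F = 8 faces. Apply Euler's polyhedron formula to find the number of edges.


Polyhedron: hexagonal prism
Euler's formula for convex polyhedra: V - E + F = 2
Given: V = 12 vertices and F = 8 faces
Solve for E:
E = V + F - 2 = 12 + 8 - 2 = 18
18 edges


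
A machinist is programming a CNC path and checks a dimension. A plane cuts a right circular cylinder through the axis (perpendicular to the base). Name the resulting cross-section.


Solid: right circular cylinder
Cutting plane: through the axis (perpendicular to the base)
Visualize the intersection of the plane with the solid's surface.
The boundary of the cut region is a rectangle.
rectangle


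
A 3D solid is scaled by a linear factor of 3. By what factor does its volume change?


Linear scale factor k = 3
Rule: under a linear scaling by k, volumes scale by k^3.
k^3 = 3 * 3 * 3
k^3 = 9 * 3
k^3 = 27
Volume scales by a factor of 27.
27 (dimensionless)


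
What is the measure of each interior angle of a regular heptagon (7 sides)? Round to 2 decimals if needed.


Shape: regular heptagon (7 sides)
Formula: interior angle = (n - 2) * 180 / n
(n - 2) = 5
(n - 2) * 180 = 900
angle = 900 / 7
angle = 128.57
128.57 degrees


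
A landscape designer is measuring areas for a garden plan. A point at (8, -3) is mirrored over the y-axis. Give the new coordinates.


Transformation: reflection
Original point: (8, -3)
Rule for reflection over the y-axis: (x, y) -> (-x, y)
Apply: (8, -3) -> (-8, -3)
(-8, -3)


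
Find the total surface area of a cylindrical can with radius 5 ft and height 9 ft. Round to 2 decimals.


Shape: closed cylinder
Radius r = 5 ft, Height h = 9 ft
Formula: SA = 2*pi*r^2 + 2*pi*r*h = 2*pi*r*(r + h)
r + h = 14
2 * r * (r + h) = 2 * 5 * 14 = 140
SA = 140 * pi
SA = 439.82
439.82 ft^2


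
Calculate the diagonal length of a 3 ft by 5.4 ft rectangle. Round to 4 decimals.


Shape: rectangle (diagonal via Pythagoras)
Sides: 3 ft and 5.4 ft
Formula: d = sqrt(l^2 + w^2)
l^2 = 9, w^2 = 29.16
l^2 + w^2 = 38.16
d = sqrt(38.16)
d = 6.1774
6.1774 ft


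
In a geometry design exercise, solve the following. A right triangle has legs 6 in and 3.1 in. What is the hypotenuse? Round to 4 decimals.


Shape: right triangle
Legs a = 6 in, b = 3.1 in
Formula: c = sqrt(a^2 + b^2)
a^2 = 36, b^2 = 9.61
a^2 + b^2 = 45.61
c = sqrt(45.61)
c = 6.7535
6.7535 in


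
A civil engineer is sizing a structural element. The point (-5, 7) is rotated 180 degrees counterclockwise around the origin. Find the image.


Transformation: rotation about the origin
Original point: (-5, 7)
Rule for 180 deg: (x, y) -> (-x, -y)
Apply: (-5, 7) -> (5, -7)
(5, -7)


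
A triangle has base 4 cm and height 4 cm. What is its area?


Shape: triangle
Base b = 4 cm, Height h = 4 cm
Formula: A = (1/2) * b * h
A = 0.5 * 4 * 4
A = 0.5 * 16
A = 8
8 cm^2


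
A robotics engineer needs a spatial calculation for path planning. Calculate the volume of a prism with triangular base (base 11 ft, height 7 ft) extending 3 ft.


Shape: triangular prism
Triangle base = 11 ft, triangle height = 7 ft, prism length L = 3 ft
Formula: V = (1/2 * b * h_tri) * L
Cross-section area = 0.5 * 11 * 7 = 38.5
V = 38.5 * 3
V = 115.5
115.5 ft^3


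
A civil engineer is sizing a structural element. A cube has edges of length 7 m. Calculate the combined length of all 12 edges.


Shape: cube
Side s = 7 m
A cube has 12 edges, all equal.
Formula: total edge length = 12 * s
Total = 12 * 7
Total = 84
84 m


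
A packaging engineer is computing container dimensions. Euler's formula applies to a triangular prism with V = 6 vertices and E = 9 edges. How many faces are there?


Polyhedron: triangular prism
Euler's formula for convex polyhedra: V - E + F = 2
Given: V = 6 vertices and E = 9 edges
Solve for F:
F = 2 + E - V = 2 + 9 - 6 = 5
5 faces


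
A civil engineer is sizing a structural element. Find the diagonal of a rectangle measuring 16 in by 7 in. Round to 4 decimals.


Shape: rectangle (diagonal via Pythagoras)
Sides: 16 in and 7 in
Formula: d = sqrt(l^2 + w^2)
l^2 = 256, w^2 = 49
l^2 + w^2 = 305
d = sqrt(305)
d = 17.4642
17.4642 in


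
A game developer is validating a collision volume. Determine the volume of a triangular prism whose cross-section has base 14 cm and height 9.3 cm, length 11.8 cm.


Shape: triangular prism
Triangle base = 14 cm, triangle height = 9.3 cm, prism length L = 11.8 cm
Formula: V = (1/2 * b * h_tri) * L
Cross-section area = 0.5 * 14 * 9.3 = 65.1
V = 65.1 * 11.8
V = 768.18
768.18 cm^3


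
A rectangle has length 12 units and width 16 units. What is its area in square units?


Shape: rectangle
Length l = 12 units, Width w = 16 units
Formula: A = l * w
A = 12 * 16
A = 192
192 units^2


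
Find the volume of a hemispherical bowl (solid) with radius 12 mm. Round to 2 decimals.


Shape: hemisphere (half of a sphere)
Radius r = 12 mm
Formula: V = (1/2) * (4/3) * pi * r^3 = (2/3) * pi * r^3
r^3 = 1728
(2/3) * 1728 = 1152
V = 1152 * pi
V = 3619.11
3619.11 mm^3


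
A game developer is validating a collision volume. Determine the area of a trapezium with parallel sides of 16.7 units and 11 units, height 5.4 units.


Shape: trapezoid
Parallel sides a = 16.7 units, b = 11 units; Height h = 5.4 units
Formula: A = (a + b) * h / 2
a + b = 16.7 + 11 = 27.7
A = 27.7 * 5.4 / 2
A = 149.58 / 2
A = 74.79
74.79 units^2


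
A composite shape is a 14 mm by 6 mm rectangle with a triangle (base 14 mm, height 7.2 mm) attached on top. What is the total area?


Composite shape: rectangle + triangle
Rectangle area = 14 * 6 = 84
Triangle area = 0.5 * 14 * 7.2 = 50.4
Total = 84 + 50.4
Total = 134.4
134.4 mm^2


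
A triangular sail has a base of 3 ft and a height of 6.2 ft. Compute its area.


Shape: triangle
Base b = 3 ft, Height h = 6.2 ft
Formula: A = (1/2) * b * h
A = 0.5 * 3 * 6.2
A = 0.5 * 18.6
A = 9.3
9.3 ft^2


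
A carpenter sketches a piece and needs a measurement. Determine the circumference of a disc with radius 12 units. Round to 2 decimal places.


Shape: circle
Radius r = 12 units
Formula: C = 2 * pi * r
C = 2 * pi * 12
C = 24 * pi
C = 75.4
75.4 units


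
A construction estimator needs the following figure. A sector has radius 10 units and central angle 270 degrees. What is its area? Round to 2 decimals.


Shape: circular sector
Radius r = 10 units, Angle = 270 degrees
Formula: A = (angle/360) * pi * r^2
r^2 = 100
Fraction of circle = 270/360
A = (270/360) * pi * 100
A = 75 * pi
A = 235.62
235.62 units^2


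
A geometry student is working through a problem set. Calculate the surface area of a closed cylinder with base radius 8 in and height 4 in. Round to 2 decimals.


Shape: closed cylinder
Radius r = 8 in, Height h = 4 in
Formula: SA = 2*pi*r^2 + 2*pi*r*h = 2*pi*r*(r + h)
r + h = 12
2 * r * (r + h) = 2 * 8 * 12 = 192
SA = 192 * pi
SA = 603.19
603.19 in^2


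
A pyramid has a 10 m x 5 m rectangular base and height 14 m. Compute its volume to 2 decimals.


Shape: rectangular pyramid
Base: 10 m x 5 m, Height h = 14 m
Formula: V = (1/3) * base_area * h
base_area = 10 * 5 = 50
base_area * h = 50 * 14 = 700
V = 700 / 3
V = 233.33
233.33 m^3


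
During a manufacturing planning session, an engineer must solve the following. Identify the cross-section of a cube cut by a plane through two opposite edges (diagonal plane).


Solid: cube
Cutting plane: through two opposite edges (diagonal plane)
Visualize the intersection of the plane with the solid's surface.
The boundary of the cut region is a rectangle.
rectangle


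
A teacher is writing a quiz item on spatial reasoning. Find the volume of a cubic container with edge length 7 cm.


Shape: cube
Side s = 7 cm
Formula: V = s^3
V = 7 * 7 * 7
V = 49 * 7
V = 343
343 cm^3


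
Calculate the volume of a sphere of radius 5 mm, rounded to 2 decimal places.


Shape: sphere
Radius r = 5 mm
Formula: V = (4/3) * pi * r^3
r^3 = 125
(4/3) * 125 = 166.666667
V = 166.666667 * pi
V = 523.6
523.6 mm^3


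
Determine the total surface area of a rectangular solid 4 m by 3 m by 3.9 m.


Shape: rectangular prism
l = 4 m, w = 3 m, h = 3.9 m
Formula: SA = 2(lw + lh + wh)
lw = 12, lh = 15.6, wh = 11.7
lw + lh + wh = 39.3
SA = 2 * 39.3
SA = 78.6
78.6 m^2


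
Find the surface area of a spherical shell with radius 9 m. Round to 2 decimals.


Shape: sphere
Radius r = 9 m
Formula: SA = 4 * pi * r^2
r^2 = 81
SA = 4 * pi * 81
SA = 324 * pi
SA = 1017.88
1017.88 m^2


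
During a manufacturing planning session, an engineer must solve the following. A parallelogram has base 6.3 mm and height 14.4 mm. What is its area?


Shape: parallelogram
Base b = 6.3 mm, Height h = 14.4 mm
Formula: A = b * h
A = 6.3 * 14.4
A = 90.72
90.72 mm^2


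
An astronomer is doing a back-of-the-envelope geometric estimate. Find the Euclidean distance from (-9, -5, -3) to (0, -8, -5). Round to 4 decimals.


3D distance between two points
P1 = (-9, -5, -3), P2 = (0, -8, -5)
Formula: d = sqrt((x2-x1)^2 + (y2-y1)^2 + (z2-z1)^2)
dx = 0 - -9 = 9
dy = -8 - -5 = -3
dz = -5 - -3 = -2
dx^2 + dy^2 + dz^2 = 81 + 9 + 4 = 94
d = sqrt(94)
d = 9.6954
9.6954 units


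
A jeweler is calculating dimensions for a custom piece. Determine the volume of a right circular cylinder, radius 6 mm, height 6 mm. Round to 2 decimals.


Shape: cylinder
Radius r = 6 mm, Height h = 6 mm
Formula: V = pi * r^2 * h
r^2 = 36
V = pi * 36 * 6
V = 216 * pi
V = 678.58
678.58 mm^3


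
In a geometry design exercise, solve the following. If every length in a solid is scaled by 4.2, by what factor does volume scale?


Linear scale factor k = 4.2
Rule: under a linear scaling by k, volumes scale by k^3.
k^3 = 4.2 * 4.2 * 4.2
k^3 = 17.64 * 4.2
k^3 = 74.088
Volume scales by a factor of 74.088.
74.088 (dimensionless)


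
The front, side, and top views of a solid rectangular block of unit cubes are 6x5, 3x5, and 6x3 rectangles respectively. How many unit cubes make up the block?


Orthographic views of a solid rectangular block:
Front view 6 x 5 -> length = 6, height = 5
Side view 3 x 5 -> width = 3, height = 5 (consistent)
Top view 6 x 3 -> confirms length = 6, width = 3
The block is 6 x 3 x 5.
Total unit cubes = 6 * 3 * 5 = 90
90 unit cubes


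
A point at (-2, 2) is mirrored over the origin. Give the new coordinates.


Transformation: reflection
Original point: (-2, 2)
Rule for reflection through the origin: (x, y) -> (-x, -y)
Apply: (-2, 2) -> (2, -2)
(2, -2)


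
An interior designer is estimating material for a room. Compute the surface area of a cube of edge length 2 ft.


Shape: cube
Side s = 2 ft
A cube has 6 square faces.
Formula: SA = 6 * s^2
s^2 = 4
SA = 6 * 4
SA = 24
24 ft^2


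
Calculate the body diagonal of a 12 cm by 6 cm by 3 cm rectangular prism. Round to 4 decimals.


Shape: rectangular box (space diagonal)
l = 12 cm, w = 6 cm, h = 3 cm
Visualize: the diagonal of the base, then a right triangle with that diagonal and the height.
Formula: d = sqrt(l^2 + w^2 + h^2)
l^2 + w^2 + h^2 = 144 + 36 + 9 = 189
d = sqrt(189)
d = 13.7477
13.7477 cm


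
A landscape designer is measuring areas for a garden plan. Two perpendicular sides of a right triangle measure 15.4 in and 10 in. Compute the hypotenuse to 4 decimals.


Shape: right triangle
Legs a = 15.4 in, b = 10 in
Formula: c = sqrt(a^2 + b^2)
a^2 = 237.16, b^2 = 100
a^2 + b^2 = 337.16
c = sqrt(337.16)
c = 18.3619
18.3619 in


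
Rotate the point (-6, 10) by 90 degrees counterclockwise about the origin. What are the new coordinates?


Transformation: rotation about the origin
Original point: (-6, 10)
Rule for 90 deg counterclockwise: (x, y) -> (-y, x)
Apply: (-6, 10) -> (-10, -6)
(-10, -6)


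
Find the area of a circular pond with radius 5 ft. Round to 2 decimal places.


Shape: circle
Radius r = 5 ft
Formula: A = pi * r^2
r^2 = 5^2 = 25
A = pi * 25
A = 78.54
78.54 ft^2


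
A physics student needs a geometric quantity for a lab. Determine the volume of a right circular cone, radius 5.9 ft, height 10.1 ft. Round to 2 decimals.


Shape: cone
Radius r = 5.9 ft, Height h = 10.1 ft
Formula: V = (1/3) * pi * r^2 * h
r^2 = 34.81
pi * r^2 * h = pi * 34.81 * 10.1 = 351.581 * pi
V = 351.581 * pi / 3
V = 368.17
368.17 ft^3


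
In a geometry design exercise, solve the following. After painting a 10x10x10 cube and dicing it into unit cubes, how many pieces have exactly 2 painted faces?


Large cube: 10 x 10 x 10, cut into unit cubes.
n = 10, so n - 2 = 8
Cubes with 2 painted faces lie along the edges, excluding corners.
A cube has 12 edges; each contributes (n - 2) = 8 such cubes.
Count = 12 * 8 = 96
96 unit cubes


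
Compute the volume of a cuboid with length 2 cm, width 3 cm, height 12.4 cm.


Shape: rectangular prism
l = 2 cm, w = 3 cm, h = 12.4 cm
Formula: V = l * w * h
V = 2 * 3 * 12.4
V = 6 * 12.4
V = 74.4
74.4 cm^3


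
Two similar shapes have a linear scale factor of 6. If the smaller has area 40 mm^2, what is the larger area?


Linear scale factor k = 6
Original area = 40 mm^2
Rule: under a linear scaling by k, areas scale by k^2.
k^2 = 6^2 = 36
New area = 40 * 36
New area = 1440
1440 mm^2


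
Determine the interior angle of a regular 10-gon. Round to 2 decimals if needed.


Shape: regular decagon (10 sides)
Formula: interior angle = (n - 2) * 180 / n
(n - 2) = 8
(n - 2) * 180 = 1440
angle = 1440 / 10
angle = 144
144 degrees


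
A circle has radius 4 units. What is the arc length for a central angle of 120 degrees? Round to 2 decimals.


Shape: circular arc
Radius r = 4 units, Angle = 120 degrees
Formula: L = (angle/360) * 2 * pi * r
2 * pi * r = 8 * pi
L = (120/360) * 8 * pi
L = 2.666667 * pi
L = 8.38
8.38 units


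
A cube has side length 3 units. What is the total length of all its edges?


Shape: cube
Side s = 3 units
A cube has 12 edges, all equal.
Formula: total edge length = 12 * s
Total = 12 * 3
Total = 36
36 units


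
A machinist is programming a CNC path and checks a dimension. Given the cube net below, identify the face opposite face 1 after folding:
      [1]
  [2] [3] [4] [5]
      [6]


Net: cross layout. Take square 3 as the base (bottom).
Fold the four squares in the horizontal row up around 3: 2 -> left, 4 -> right, 5 wraps to the top.
Fold 1 and 6 up from 3: 1 -> back, 6 -> front.
Opposite pairs are therefore: (1, 6), (2, 4), (3, 5).
Face 1 is opposite face 6.
face 6


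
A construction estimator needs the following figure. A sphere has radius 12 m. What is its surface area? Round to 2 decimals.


Shape: sphere
Radius r = 12 m
Formula: SA = 4 * pi * r^2
r^2 = 144
SA = 4 * pi * 144
SA = 576 * pi
SA = 1809.56
1809.56 m^2


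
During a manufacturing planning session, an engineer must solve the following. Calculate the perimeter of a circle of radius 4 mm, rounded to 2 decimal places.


Shape: circle
Radius r = 4 mm
Formula: C = 2 * pi * r
C = 2 * pi * 4
C = 8 * pi
C = 25.13
25.13 mm


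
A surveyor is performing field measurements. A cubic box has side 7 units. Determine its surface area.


Shape: cube
Side s = 7 units
A cube has 6 square faces.
Formula: SA = 6 * s^2
s^2 = 49
SA = 6 * 49
SA = 294
294 units^2


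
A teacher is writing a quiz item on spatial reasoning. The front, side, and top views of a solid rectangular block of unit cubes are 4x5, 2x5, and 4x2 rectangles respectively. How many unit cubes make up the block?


Orthographic views of a solid rectangular block:
Front view 4 x 5 -> length = 4, height = 5
Side view 2 x 5 -> width = 2, height = 5 (consistent)
Top view 4 x 2 -> confirms length = 4, width = 2
The block is 4 x 2 x 5.
Total unit cubes = 4 * 2 * 5 = 40
40 unit cubes


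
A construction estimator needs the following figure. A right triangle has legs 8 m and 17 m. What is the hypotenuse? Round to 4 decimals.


Shape: right triangle
Legs a = 8 m, b = 17 m
Formula: c = sqrt(a^2 + b^2)
a^2 = 64, b^2 = 289
a^2 + b^2 = 353
c = sqrt(353)
c = 18.7883
18.7883 m


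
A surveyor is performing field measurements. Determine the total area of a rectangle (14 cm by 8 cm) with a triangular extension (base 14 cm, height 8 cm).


Composite shape: rectangle + triangle
Rectangle area = 14 * 8 = 112
Triangle area = 0.5 * 14 * 8 = 56
Total = 112 + 56
Total = 168
168 cm^2


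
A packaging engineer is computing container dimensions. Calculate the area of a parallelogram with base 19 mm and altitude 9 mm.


Shape: parallelogram
Base b = 19 mm, Height h = 9 mm
Formula: A = b * h
A = 19 * 9
A = 171
171 mm^2


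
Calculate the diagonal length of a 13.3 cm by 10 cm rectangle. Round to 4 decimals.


Shape: rectangle (diagonal via Pythagoras)
Sides: 13.3 cm and 10 cm
Formula: d = sqrt(l^2 + w^2)
l^2 = 176.89, w^2 = 100
l^2 + w^2 = 276.89
d = sqrt(276.89)
d = 16.64
16.64 cm


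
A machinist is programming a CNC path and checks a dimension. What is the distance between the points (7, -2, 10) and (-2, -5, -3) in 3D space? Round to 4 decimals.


3D distance between two points
P1 = (7, -2, 10), P2 = (-2, -5, -3)
Formula: d = sqrt((x2-x1)^2 + (y2-y1)^2 + (z2-z1)^2)
dx = -2 - 7 = -9
dy = -5 - -2 = -3
dz = -3 - 10 = -13
dx^2 + dy^2 + dz^2 = 81 + 9 + 169 = 259
d = sqrt(259)
d = 16.0935
16.0935 units
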